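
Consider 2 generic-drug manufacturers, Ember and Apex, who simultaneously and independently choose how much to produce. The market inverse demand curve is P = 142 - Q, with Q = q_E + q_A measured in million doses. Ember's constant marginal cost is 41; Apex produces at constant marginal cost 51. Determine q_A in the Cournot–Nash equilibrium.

Ember's profit: π_E = (142 - Q)q_E - (41q_E). Setting ∂π_E/∂q_E = 0: 101 - 2q_E - (q_A) = 0.
Apex's first-order condition: 91 - 2q_A - (q_E) = 0.
Rearranging gives the reaction functions q_E = (101 - q_A)/2 and q_A = (91 - q_E)/2.
Solving the pair: q_E = 37, q_A = 27.

27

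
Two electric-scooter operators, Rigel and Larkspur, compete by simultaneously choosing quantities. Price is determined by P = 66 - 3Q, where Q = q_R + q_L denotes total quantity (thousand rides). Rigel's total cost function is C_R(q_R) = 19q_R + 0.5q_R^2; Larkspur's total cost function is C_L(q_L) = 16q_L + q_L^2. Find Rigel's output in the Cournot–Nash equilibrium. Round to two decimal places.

Rigel's profit: π_R = (66 - 3Q)q_R - (19q_R + (1/2)q_R²). Setting ∂π_R/∂q_R = 0: 47 - 7q_R - 3(q_L) = 0.
Larkspur's first-order condition: 50 - 8q_L - 3(q_R) = 0.
Best responses: q_R = (47 - 3q_L)/7, q_L = (50 - 3q_R)/8.
Solving the pair: q_R = 226/47, q_L = 209/47.

4.81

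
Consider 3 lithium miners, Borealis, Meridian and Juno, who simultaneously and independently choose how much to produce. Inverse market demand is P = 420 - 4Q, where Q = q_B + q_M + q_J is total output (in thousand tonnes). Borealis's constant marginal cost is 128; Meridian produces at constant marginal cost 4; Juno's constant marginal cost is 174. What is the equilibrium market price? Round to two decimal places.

181.50

Borealis's profit: π_B = (420 - 4Q)q_B - (128q_B). Setting ∂π_B/∂q_B = 0: 292 - 8q_B - 4(q_M + q_J) = 0.
Meridian's first-order condition: 416 - 8q_M - 4(q_B + q_J) = 0.
Juno's first-order condition: 246 - 8q_J - 4(q_B + q_M) = 0.
Adding the 3 conditions: 954 − 8Q − 8Q = 0, i.e. Q = 477/8.
Back-substituting: q_B = (292 − 477/2)/4 = 107/8, q_M = (416 − 477/2)/4 = 355/8, q_J = (246 − 477/2)/4 = 15/8.
Total output Q = 477/8, so price P = 420 - 4·(477/8) = 363/2.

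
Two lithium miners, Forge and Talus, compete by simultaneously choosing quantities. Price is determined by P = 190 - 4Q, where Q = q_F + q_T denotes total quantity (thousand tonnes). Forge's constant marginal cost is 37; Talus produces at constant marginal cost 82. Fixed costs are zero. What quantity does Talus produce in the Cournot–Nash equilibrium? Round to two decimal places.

5.25

Forge's profit: π_F = (190 - 4Q)q_F - (37q_F). Setting ∂π_F/∂q_F = 0: 153 - 8q_F - 4(q_T) = 0.
Talus's profit: π_T = (190 - 4Q)q_T - (82q_T). Setting ∂π_T/∂q_T = 0: 108 - 8q_T - 4(q_F) = 0.
Rearranging gives the reaction functions q_F = (153 - 4q_T)/8 and q_T = (108 - 4q_F)/8.
Solving the pair: q_F = 33/2, q_T = 21/4.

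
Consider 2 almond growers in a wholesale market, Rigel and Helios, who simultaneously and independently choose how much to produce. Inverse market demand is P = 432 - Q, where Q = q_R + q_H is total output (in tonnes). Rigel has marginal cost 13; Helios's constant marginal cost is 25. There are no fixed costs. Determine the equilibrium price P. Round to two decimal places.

Rigel's profit: π_R = (432 - Q)q_R - (13q_R). Setting ∂π_R/∂q_R = 0: 419 - 2q_R - (q_H) = 0.
Helios's profit: π_H = (432 - Q)q_H - (25q_H). Setting ∂π_H/∂q_H = 0: 407 - 2q_H - (q_R) = 0.
Rearranging gives the reaction functions q_R = (419 - q_H)/2 and q_H = (407 - q_R)/2.
Substituting one into the other gives q_R = 431/3 and q_H = 395/3.
Total output Q = 826/3, so price P = 432 - 826/3 = 470/3.

156.67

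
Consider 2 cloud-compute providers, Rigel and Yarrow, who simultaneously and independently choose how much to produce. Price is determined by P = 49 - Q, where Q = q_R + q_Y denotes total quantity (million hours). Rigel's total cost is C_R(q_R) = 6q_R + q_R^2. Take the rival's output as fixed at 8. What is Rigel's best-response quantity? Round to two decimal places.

With the rival's output fixed at 8, Rigel's profit is π_R = (49 - 8 - q_R)q_R - (6q_R + q_R²) = (41 - q_R)q_R - (6q_R + q_R²).
∂π_R/∂q_R = 35 - 4q_R = 0, so q_R = 35/4.

8.75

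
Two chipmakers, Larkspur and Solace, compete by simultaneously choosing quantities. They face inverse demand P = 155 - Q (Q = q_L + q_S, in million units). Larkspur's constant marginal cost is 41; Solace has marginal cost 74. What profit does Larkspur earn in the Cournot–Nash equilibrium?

Larkspur's profit: π_L = (155 - Q)q_L - (41q_L). Setting ∂π_L/∂q_L = 0: 114 - 2q_L - (q_S) = 0.
Solace's profit: π_S = (155 - Q)q_S - (74q_S). Setting ∂π_S/∂q_S = 0: 81 - 2q_S - (q_L) = 0.
Rearranging gives the reaction functions q_L = (114 - q_S)/2 and q_S = (81 - q_L)/2.
Solving the pair: q_L = 49, q_S = 16.
Price P = 155 - 65 = 90.
Larkspur's profit: (90 - 41)·49 = 2401.

2401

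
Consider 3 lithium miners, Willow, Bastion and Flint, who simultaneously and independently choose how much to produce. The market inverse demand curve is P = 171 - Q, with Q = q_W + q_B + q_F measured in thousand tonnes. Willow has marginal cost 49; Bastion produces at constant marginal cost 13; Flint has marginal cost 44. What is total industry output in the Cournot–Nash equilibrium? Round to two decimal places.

Willow's profit: π_W = (171 - Q)q_W - (49q_W). Setting ∂π_W/∂q_W = 0: 122 - 2q_W - (q_B + q_F) = 0.
Bastion's profit: π_B = (171 - Q)q_B - (13q_B). Setting ∂π_B/∂q_B = 0: 158 - 2q_B - (q_W + q_F) = 0.
Flint's first-order condition: 127 - 2q_F - (q_W + q_B) = 0.
Adding the 3 conditions: 407 − 2Q − 2Q = 0, i.e. Q = 407/4.
Back-substituting: q_W = (122 − 407/4) = 81/4, q_B = (158 − 407/4) = 225/4, q_F = (127 − 407/4) = 101/4.
Total output Q = 81/4 + 225/4 + 101/4 = 407/4.

101.75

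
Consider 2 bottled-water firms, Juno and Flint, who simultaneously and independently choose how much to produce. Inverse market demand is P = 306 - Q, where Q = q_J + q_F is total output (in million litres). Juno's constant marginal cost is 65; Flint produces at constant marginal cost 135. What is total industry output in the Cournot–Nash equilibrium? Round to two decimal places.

137.33

Juno's profit: π_J = (306 - Q)q_J - (65q_J). Setting ∂π_J/∂q_J = 0: 241 - 2q_J - (q_F) = 0.
Flint's profit: π_F = (306 - Q)q_F - (135q_F). Setting ∂π_F/∂q_F = 0: 171 - 2q_F - (q_J) = 0.
Rearranging gives the reaction functions q_J = (241 - q_F)/2 and q_F = (171 - q_J)/2.
Solving the pair: q_J = 311/3, q_F = 101/3.
Total output Q = 311/3 + 101/3 = 412/3.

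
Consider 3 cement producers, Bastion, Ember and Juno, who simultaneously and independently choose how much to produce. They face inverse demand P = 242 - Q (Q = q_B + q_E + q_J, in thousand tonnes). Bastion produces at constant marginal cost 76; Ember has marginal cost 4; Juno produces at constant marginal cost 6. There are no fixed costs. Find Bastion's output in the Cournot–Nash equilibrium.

6

Bastion's profit: π_B = (242 - Q)q_B - (76q_B). Setting ∂π_B/∂q_B = 0: 166 - 2q_B - (q_E + q_J) = 0.
Ember's profit: π_E = (242 - Q)q_E - (4q_E). Setting ∂π_E/∂q_E = 0: 238 - 2q_E - (q_B + q_J) = 0.
Juno's first-order condition: 236 - 2q_J - (q_B + q_E) = 0.
Summing all 3 equations gives 640 − 4Q = 0, hence Q = 160.
Back-substituting: q_B = (166 − 160) = 6, q_E = (238 − 160) = 78, q_J = (236 − 160) = 76.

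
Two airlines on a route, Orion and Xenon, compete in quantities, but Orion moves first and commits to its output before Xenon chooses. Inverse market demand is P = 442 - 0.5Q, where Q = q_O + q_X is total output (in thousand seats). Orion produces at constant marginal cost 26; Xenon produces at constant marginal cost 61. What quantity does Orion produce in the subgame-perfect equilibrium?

451

Solve by backward induction. Given q_O, the follower Xenon maximises π_X = (442 - (1/2)q_O - (1/2)q_X)q_X - 61q_X.
Follower FOC: 381 - (1/2)q_O - q_X = 0, so q_X(q_O) = (381 - (1/2)q_O).
Orion substitutes q_X(q_O) into its own profit: π_O = q_O(442 - (1/2)q_O - (381 - (1/2)q_O)/2) - 26q_O = (503/2 - (1/4)q_O)q_O - 26q_O.
Maximising: ∂π_O/∂q_O = 451/2 - (1/2)q_O = 0, giving q_O = 451.
Then q_X = (381 - (1/2)·451) = 311/2.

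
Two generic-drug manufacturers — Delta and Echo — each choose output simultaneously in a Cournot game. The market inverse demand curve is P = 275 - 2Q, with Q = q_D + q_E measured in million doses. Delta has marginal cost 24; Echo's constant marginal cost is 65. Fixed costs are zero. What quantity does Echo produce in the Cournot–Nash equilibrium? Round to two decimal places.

Delta's profit: π_D = (275 - 2Q)q_D - (24q_D). Setting ∂π_D/∂q_D = 0: 251 - 4q_D - 2(q_E) = 0.
Echo's first-order condition: 210 - 4q_E - 2(q_D) = 0.
So q_D = (251 - 2q_E)/4 and q_E = (210 - 2q_D)/4.
Substituting one into the other gives q_D = 146/3 and q_E = 169/6.

28.17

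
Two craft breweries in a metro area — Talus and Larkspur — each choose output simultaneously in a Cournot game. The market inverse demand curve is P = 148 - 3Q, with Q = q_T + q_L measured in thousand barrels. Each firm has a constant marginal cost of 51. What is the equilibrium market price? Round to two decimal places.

A representative firm's profit is π_i = q_i(148 - 3Q) - 51q_i.
Setting ∂π_i/∂q_i = 0 with rivals' quantities fixed: 97 - 6q_i - 3q_j = 0.
By symmetry each firm produces the same amount; substituting q_j = q_i yields q_i = 97/9.
Total output Q = 194/9, so price P = 148 - 3·(194/9) = 250/3.

83.33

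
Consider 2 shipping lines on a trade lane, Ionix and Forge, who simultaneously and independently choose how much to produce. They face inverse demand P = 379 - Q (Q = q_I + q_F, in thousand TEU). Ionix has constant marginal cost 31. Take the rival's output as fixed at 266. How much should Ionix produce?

41

With the rival's output fixed at 266, Ionix's profit is π_I = (379 - 266 - q_I)q_I - (31q_I) = (113 - q_I)q_I - (31q_I).
∂π_I/∂q_I = 82 - 2q_I = 0, so q_I = 41.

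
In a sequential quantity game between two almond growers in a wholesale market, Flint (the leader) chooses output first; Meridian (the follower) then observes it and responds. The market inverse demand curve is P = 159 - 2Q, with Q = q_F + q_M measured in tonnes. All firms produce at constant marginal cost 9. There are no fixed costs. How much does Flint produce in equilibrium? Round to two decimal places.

37.50

Solve by backward induction. Given q_F, the follower Meridian maximises π_M = (159 - 2q_F - 2q_M)q_M - 9q_M.
Setting the follower's marginal profit to zero, 150 - 2q_F - 4q_M = 0, i.e. q_M = (150 - 2q_F)/4.
Flint substitutes q_M(q_F) into its own profit: π_F = q_F(159 - 2q_F - (150 - 2q_F)/2) - 9q_F = (84 - q_F)q_F - 9q_F.
Maximising: ∂π_F/∂q_F = 75 - 2q_F = 0, giving q_F = 75/2.
Then q_M = (150 - 2·(75/2))/4 = 75/4.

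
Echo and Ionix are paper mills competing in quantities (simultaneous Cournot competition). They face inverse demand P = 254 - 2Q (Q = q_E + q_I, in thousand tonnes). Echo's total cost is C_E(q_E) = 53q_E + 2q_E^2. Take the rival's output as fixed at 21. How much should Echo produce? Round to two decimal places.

19.88

With the rival's output fixed at 21, Echo's profit is π_E = (254 - 2·21 - 2q_E)q_E - (53q_E + 2q_E²) = (212 - 2q_E)q_E - (53q_E + 2q_E²).
∂π_E/∂q_E = 159 - 8q_E = 0, so q_E = 159/8.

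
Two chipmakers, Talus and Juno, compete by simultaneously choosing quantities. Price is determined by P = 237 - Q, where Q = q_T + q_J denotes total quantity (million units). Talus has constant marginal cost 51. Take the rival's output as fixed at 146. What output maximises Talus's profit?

With the rival's output fixed at 146, Talus's profit is π_T = (237 - 146 - q_T)q_T - (51q_T) = (91 - q_T)q_T - (51q_T).
∂π_T/∂q_T = 40 - 2q_T = 0, so q_T = 20.

20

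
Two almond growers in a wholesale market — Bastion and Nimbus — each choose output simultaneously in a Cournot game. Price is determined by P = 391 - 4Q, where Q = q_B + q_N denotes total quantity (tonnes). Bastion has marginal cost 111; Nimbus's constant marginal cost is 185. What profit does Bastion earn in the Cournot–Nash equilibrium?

3481

Bastion's profit: π_B = (391 - 4Q)q_B - (111q_B). Setting ∂π_B/∂q_B = 0: 280 - 8q_B - 4(q_N) = 0.
Nimbus's profit: π_N = (391 - 4Q)q_N - (185q_N). Setting ∂π_N/∂q_N = 0: 206 - 8q_N - 4(q_B) = 0.
Best responses: q_B = (280 - 4q_N)/8, q_N = (206 - 4q_B)/8.
Solving the pair: q_B = 59/2, q_N = 11.
Price P = 391 - 4·(81/2) = 229.
Bastion's profit: (229 - 111)·(59/2) = 3481.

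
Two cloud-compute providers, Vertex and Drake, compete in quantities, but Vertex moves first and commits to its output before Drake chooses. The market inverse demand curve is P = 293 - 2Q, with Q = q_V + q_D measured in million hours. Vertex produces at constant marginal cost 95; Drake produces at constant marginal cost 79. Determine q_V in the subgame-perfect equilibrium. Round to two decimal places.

The follower Drake best-responds to any q_V: π_D = (293 - 2Q)q_D - 79q_D.
Follower FOC: 214 - 2q_V - 4q_D = 0, so q_D(q_V) = (214 - 2q_V)/4.
The leader anticipates this reaction. Substituting into P = 293 - 2Q gives P = 186 - q_V, so π_V = (186 - q_V)q_V - 95q_V.
Leader FOC: 91 - 2q_V = 0, so q_V = 91/2.
Then q_D = (214 - 2·(91/2))/4 = 123/4.

45.50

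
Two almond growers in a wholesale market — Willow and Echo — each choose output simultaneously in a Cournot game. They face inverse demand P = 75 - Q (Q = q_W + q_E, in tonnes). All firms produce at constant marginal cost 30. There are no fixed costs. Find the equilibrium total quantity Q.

30

A representative firm's profit is π_i = q_i(75 - Q) - 30q_i.
Setting ∂π_i/∂q_i = 0 with rivals' quantities fixed: 45 - 2q_i - q_j = 0.
With identical firms every q_j equals q_i, so q_j = q_i and 45 = 3q_i, giving q_i = 15.
Total output Q = 15 + 15 = 30.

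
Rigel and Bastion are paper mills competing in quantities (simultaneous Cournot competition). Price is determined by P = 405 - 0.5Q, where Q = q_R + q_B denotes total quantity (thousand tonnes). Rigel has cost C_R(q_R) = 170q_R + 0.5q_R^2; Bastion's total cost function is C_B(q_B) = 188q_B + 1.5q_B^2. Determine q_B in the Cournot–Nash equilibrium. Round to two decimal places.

Rigel's profit: π_R = (405 - 0.5Q)q_R - (170q_R + (1/2)q_R²). Setting ∂π_R/∂q_R = 0: 235 - 2q_R - (1/2)(q_B) = 0.
Bastion's first-order condition: 217 - 4q_B - (1/2)(q_R) = 0.
So q_R = (235 - (1/2)q_B)/2 and q_B = (217 - (1/2)q_R)/4.
Substituting one into the other gives q_R = 107.2903 and q_B = 1266/31.

40.84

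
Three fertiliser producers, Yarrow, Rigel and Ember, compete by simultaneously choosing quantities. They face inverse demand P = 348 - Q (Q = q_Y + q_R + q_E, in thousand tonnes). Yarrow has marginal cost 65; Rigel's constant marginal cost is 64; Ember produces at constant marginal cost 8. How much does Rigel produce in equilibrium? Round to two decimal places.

Yarrow's profit: π_Y = (348 - Q)q_Y - (65q_Y). Setting ∂π_Y/∂q_Y = 0: 283 - 2q_Y - (q_R + q_E) = 0.
Rigel's first-order condition: 284 - 2q_R - (q_Y + q_E) = 0.
Ember's profit: π_E = (348 - Q)q_E - (8q_E). Setting ∂π_E/∂q_E = 0: 340 - 2q_E - (q_Y + q_R) = 0.
Summing all 3 equations gives 907 − 4Q = 0, hence Q = 907/4.
Back-substituting: q_Y = (283 − 907/4) = 225/4, q_R = (284 − 907/4) = 229/4, q_E = (340 − 907/4) = 453/4.

57.25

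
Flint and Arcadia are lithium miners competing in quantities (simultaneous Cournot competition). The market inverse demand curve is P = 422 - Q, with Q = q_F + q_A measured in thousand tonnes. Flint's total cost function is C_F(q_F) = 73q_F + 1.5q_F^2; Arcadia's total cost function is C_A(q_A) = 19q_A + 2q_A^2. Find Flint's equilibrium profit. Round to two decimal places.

Flint's profit: π_F = (422 - Q)q_F - (73q_F + (3/2)q_F²). Setting ∂π_F/∂q_F = 0: 349 - 5q_F - (q_A) = 0.
Arcadia's profit: π_A = (422 - Q)q_A - (19q_A + 2q_A²). Setting ∂π_A/∂q_A = 0: 403 - 6q_A - (q_F) = 0.
Rearranging gives the reaction functions q_F = (349 - q_A)/5 and q_A = (403 - q_F)/6.
Solving the pair: q_F = 1691/29, q_A = 1666/29.
Price P = 422 - 115.7586 = 306.2414.
Flint's profit: 306.2414·(1691/29) - 73·(1691/29) - (3/2)(1691/29)² = 8500.2408.

8500.24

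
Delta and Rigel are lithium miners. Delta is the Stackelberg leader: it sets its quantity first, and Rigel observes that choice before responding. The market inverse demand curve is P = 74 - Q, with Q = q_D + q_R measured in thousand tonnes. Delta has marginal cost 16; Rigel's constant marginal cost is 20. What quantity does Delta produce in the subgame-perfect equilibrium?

Solve by backward induction. Given q_D, the follower Rigel maximises π_R = (74 - q_D - q_R)q_R - 20q_R.
Follower FOC: 54 - q_D - 2q_R = 0, so q_R(q_D) = (54 - q_D)/2.
Delta substitutes q_R(q_D) into its own profit: π_D = q_D(74 - q_D - (54 - q_D)/2) - 16q_D = (47 - (1/2)q_D)q_D - 16q_D.
Maximising: ∂π_D/∂q_D = 31 - q_D = 0, giving q_D = 31.
Then q_R = (54 - 31)/2 = 23/2.

31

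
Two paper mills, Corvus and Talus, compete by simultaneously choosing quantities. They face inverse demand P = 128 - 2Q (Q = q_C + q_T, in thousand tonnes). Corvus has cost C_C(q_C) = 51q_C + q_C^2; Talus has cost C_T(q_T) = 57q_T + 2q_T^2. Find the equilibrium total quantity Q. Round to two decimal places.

16.95

Corvus's profit: π_C = (128 - 2Q)q_C - (51q_C + q_C²). Setting ∂π_C/∂q_C = 0: 77 - 6q_C - 2(q_T) = 0.
Talus's first-order condition: 71 - 8q_T - 2(q_C) = 0.
Rearranging gives the reaction functions q_C = (77 - 2q_T)/6 and q_T = (71 - 2q_C)/8.
Solving the pair: q_C = 237/22, q_T = 68/11.
Total output Q = 237/22 + 68/11 = 373/22.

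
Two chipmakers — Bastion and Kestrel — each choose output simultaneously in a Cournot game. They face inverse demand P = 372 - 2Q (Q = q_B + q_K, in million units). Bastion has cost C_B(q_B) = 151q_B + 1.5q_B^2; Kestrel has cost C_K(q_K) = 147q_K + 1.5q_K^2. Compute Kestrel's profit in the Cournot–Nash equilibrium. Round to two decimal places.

Bastion's profit: π_B = (372 - 2Q)q_B - (151q_B + (3/2)q_B²). Setting ∂π_B/∂q_B = 0: 221 - 7q_B - 2(q_K) = 0.
Kestrel's profit: π_K = (372 - 2Q)q_K - (147q_K + (3/2)q_K²). Setting ∂π_K/∂q_K = 0: 225 - 7q_K - 2(q_B) = 0.
So q_B = (221 - 2q_K)/7 and q_K = (225 - 2q_B)/7.
Solving the pair: q_B = 1097/45, q_K = 1133/45.
Price P = 372 - 2·(446/9) = 272.8889.
Kestrel's profit: 272.8889·(1133/45) - 147·(1133/45) - (3/2)(1133/45)² = 2218.7217.

2218.72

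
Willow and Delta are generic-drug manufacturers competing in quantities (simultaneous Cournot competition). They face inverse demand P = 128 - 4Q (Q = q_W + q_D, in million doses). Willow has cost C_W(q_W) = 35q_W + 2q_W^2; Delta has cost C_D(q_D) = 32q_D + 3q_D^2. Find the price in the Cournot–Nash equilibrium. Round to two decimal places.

Willow's profit: π_W = (128 - 4Q)q_W - (35q_W + 2q_W²). Setting ∂π_W/∂q_W = 0: 93 - 12q_W - 4(q_D) = 0.
Delta's profit: π_D = (128 - 4Q)q_D - (32q_D + 3q_D²). Setting ∂π_D/∂q_D = 0: 96 - 14q_D - 4(q_W) = 0.
So q_W = (93 - 4q_D)/12 and q_D = (96 - 4q_W)/14.
Substituting one into the other gives q_W = 459/76 and q_D = 195/38.
Total output Q = 849/76, so price P = 128 - 4·(849/76) = 1583/19.

83.32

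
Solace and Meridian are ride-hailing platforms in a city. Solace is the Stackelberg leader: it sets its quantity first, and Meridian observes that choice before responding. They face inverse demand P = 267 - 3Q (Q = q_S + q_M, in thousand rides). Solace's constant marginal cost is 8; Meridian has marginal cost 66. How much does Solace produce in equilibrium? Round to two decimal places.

52.83

The follower Meridian best-responds to any q_S: π_M = (267 - 3Q)q_M - 66q_M.
Follower FOC: 201 - 3q_S - 6q_M = 0, so q_M(q_S) = (201 - 3q_S)/6.
Solace substitutes q_M(q_S) into its own profit: π_S = q_S(267 - 3q_S - (201 - 3q_S)/2) - 8q_S = (333/2 - (3/2)q_S)q_S - 8q_S.
Maximising: ∂π_S/∂q_S = 317/2 - 3q_S = 0, giving q_S = 317/6.
Then q_M = (201 - 3·(317/6))/6 = 85/12.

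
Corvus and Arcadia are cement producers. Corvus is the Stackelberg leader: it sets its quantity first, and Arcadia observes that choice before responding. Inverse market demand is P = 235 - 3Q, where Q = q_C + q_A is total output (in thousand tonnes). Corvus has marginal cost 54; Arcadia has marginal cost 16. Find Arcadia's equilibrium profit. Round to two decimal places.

1813.02

Solve by backward induction. Given q_C, the follower Arcadia maximises π_A = (235 - 3q_C - 3q_A)q_A - 16q_A.
Setting the follower's marginal profit to zero, 219 - 3q_C - 6q_A = 0, i.e. q_A = (219 - 3q_C)/6.
The leader anticipates this reaction. Substituting into P = 235 - 3Q gives P = 251/2 - (3/2)q_C, so π_C = (251/2 - (3/2)q_C)q_C - 54q_C.
Leader FOC: 143/2 - 3q_C = 0, so q_C = 143/6.
Then q_A = (219 - 3·(143/6))/6 = 295/12.
Price P = 235 - 3·(581/12) = 359/4.
Arcadia's profit: (359/4 - 16)·(295/12) = 1813.0208.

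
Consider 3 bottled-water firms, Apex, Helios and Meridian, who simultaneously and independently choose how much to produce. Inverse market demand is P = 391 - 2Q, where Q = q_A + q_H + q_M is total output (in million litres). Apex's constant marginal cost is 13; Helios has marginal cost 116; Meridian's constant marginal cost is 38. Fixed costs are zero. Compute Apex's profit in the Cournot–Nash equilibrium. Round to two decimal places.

8001.13

Apex's profit: π_A = (391 - 2Q)q_A - (13q_A). Setting ∂π_A/∂q_A = 0: 378 - 4q_A - 2(q_H + q_M) = 0.
Helios's first-order condition: 275 - 4q_H - 2(q_A + q_M) = 0.
Meridian's first-order condition: 353 - 4q_M - 2(q_A + q_H) = 0.
Adding the 3 first-order conditions: 1006 − 8Q = 0, so Q = 503/4.
Back-substituting: q_A = (378 − 503/2)/2 = 253/4, q_H = (275 − 503/2)/2 = 47/4, q_M = (353 − 503/2)/2 = 203/4.
Price P = 391 - 2·(503/4) = 279/2.
Apex's profit: (279/2 - 13)·(253/4) = 8001.1250.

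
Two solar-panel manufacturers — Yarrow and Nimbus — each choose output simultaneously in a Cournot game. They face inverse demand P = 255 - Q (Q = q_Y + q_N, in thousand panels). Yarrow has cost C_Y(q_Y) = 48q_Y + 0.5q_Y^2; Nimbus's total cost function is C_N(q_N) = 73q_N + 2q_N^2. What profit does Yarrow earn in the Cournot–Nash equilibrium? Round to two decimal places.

Yarrow's profit: π_Y = (255 - Q)q_Y - (48q_Y + (1/2)q_Y²). Setting ∂π_Y/∂q_Y = 0: 207 - 3q_Y - (q_N) = 0.
Nimbus's profit: π_N = (255 - Q)q_N - (73q_N + 2q_N²). Setting ∂π_N/∂q_N = 0: 182 - 6q_N - (q_Y) = 0.
So q_Y = (207 - q_N)/3 and q_N = (182 - q_Y)/6.
Solving the pair: q_Y = 1060/17, q_N = 339/17.
Price P = 255 - 1399/17 = 172.7059.
Yarrow's profit: 172.7059·(1060/17) - 48·(1060/17) - (1/2)(1060/17)² = 5831.8339.

5831.83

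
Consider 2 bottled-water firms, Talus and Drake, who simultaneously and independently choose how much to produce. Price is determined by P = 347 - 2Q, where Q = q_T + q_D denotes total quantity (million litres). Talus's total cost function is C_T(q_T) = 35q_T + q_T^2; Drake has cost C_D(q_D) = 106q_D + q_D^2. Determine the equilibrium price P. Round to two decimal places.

Talus's profit: π_T = (347 - 2Q)q_T - (35q_T + q_T²). Setting ∂π_T/∂q_T = 0: 312 - 6q_T - 2(q_D) = 0.
Drake's first-order condition: 241 - 6q_D - 2(q_T) = 0.
Best responses: q_T = (312 - 2q_D)/6, q_D = (241 - 2q_T)/6.
Solving the pair: q_T = 695/16, q_D = 411/16.
Total output Q = 553/8, so price P = 347 - 2·(553/8) = 835/4.

208.75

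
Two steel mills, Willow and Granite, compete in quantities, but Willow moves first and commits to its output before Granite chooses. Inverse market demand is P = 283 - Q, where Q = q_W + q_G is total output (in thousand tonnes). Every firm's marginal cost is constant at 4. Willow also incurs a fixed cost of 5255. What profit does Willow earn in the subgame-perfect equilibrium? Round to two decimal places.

The follower Granite best-responds to any q_W: π_G = (283 - Q)q_G - 4q_G.
Setting the follower's marginal profit to zero, 279 - q_W - 2q_G = 0, i.e. q_G = (279 - q_W)/2.
The leader anticipates this reaction. Substituting into P = 283 - Q gives P = 287/2 - (1/2)q_W, so π_W = (287/2 - (1/2)q_W)q_W - 4q_W.
Leader FOC: 279/2 - q_W = 0, so q_W = 279/2.
Then q_G = (279 - 279/2)/2 = 279/4.
Price P = 283 - 837/4 = 295/4.
Willow's profit: (295/4 - 4)·(279/2) - 5255 = 4475.1250.

4475.13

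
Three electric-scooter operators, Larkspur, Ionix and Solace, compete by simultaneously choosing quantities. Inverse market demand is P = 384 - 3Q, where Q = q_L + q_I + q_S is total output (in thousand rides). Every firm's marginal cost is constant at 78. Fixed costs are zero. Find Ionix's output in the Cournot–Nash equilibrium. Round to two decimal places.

25.50

Each firm earns π_i = (384 - 3Q)q_i - 78q_i.
First-order condition (treating rivals' output as given): 306 - 6q_i - 3·Σ_{j≠i} q_j = 0.
By symmetry each firm produces the same amount; substituting Σ_{j≠i} q_j = 2q_i yields q_i = 306/12 = 51/2.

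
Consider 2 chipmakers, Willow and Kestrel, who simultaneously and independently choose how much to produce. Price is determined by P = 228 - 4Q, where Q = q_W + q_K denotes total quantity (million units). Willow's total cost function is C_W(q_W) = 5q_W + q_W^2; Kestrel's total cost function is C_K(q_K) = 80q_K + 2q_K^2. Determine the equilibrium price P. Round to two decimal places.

125.23

Willow's profit: π_W = (228 - 4Q)q_W - (5q_W + q_W²). Setting ∂π_W/∂q_W = 0: 223 - 10q_W - 4(q_K) = 0.
Kestrel's first-order condition: 148 - 12q_K - 4(q_W) = 0.
Best responses: q_W = (223 - 4q_K)/10, q_K = (148 - 4q_W)/12.
Solving the pair: q_W = 521/26, q_K = 147/26.
Total output Q = 334/13, so price P = 228 - 4·(334/13) = 1628/13.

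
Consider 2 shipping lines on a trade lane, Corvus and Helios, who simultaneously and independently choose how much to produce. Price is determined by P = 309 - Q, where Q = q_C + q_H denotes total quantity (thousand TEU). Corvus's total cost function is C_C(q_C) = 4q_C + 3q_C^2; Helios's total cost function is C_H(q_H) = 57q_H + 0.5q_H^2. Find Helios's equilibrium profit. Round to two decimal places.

8301.10

Corvus's profit: π_C = (309 - Q)q_C - (4q_C + 3q_C²). Setting ∂π_C/∂q_C = 0: 305 - 8q_C - (q_H) = 0.
Helios's profit: π_H = (309 - Q)q_H - (57q_H + (1/2)q_H²). Setting ∂π_H/∂q_H = 0: 252 - 3q_H - (q_C) = 0.
So q_C = (305 - q_H)/8 and q_H = (252 - q_C)/3.
Solving the pair: q_C = 663/23, q_H = 1711/23.
Price P = 309 - 103.2174 = 205.7826.
Helios's profit: 205.7826·(1711/23) - 57·(1711/23) - (1/2)(1711/23)² = 8301.0992.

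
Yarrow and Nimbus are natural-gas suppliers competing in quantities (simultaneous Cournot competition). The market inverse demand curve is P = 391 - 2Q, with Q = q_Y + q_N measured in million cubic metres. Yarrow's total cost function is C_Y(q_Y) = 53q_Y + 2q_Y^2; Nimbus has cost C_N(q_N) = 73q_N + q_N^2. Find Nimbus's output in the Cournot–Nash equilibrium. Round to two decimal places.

Yarrow's profit: π_Y = (391 - 2Q)q_Y - (53q_Y + 2q_Y²). Setting ∂π_Y/∂q_Y = 0: 338 - 8q_Y - 2(q_N) = 0.
Nimbus's profit: π_N = (391 - 2Q)q_N - (73q_N + q_N²). Setting ∂π_N/∂q_N = 0: 318 - 6q_N - 2(q_Y) = 0.
Rearranging gives the reaction functions q_Y = (338 - 2q_N)/8 and q_N = (318 - 2q_Y)/6.
Substituting one into the other gives q_Y = 348/11 and q_N = 467/11.

42.45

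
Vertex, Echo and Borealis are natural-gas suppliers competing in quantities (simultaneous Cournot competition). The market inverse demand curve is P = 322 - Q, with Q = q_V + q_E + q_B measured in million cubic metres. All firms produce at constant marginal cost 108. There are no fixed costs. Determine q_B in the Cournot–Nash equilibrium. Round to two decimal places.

Each firm earns π_i = (322 - Q)q_i - 108q_i.
Setting ∂π_i/∂q_i = 0 with rivals' quantities fixed: 214 - 2q_i - Σ_{j≠i} q_j = 0.
By symmetry each firm produces the same amount; substituting Σ_{j≠i} q_j = 2q_i yields q_i = 214/4 = 107/2.

53.50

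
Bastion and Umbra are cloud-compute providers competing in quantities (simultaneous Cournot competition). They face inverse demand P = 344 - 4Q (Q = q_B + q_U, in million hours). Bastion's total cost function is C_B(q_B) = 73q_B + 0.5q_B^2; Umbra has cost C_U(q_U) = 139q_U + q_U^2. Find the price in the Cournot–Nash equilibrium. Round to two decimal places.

Bastion's profit: π_B = (344 - 4Q)q_B - (73q_B + (1/2)q_B²). Setting ∂π_B/∂q_B = 0: 271 - 9q_B - 4(q_U) = 0.
Umbra's profit: π_U = (344 - 4Q)q_U - (139q_U + q_U²). Setting ∂π_U/∂q_U = 0: 205 - 10q_U - 4(q_B) = 0.
Rearranging gives the reaction functions q_B = (271 - 4q_U)/9 and q_U = (205 - 4q_B)/10.
Substituting one into the other gives q_B = 945/37 and q_U = 761/74.
Total output Q = 35.8243, so price P = 344 - 4·35.8243 = 200.7027.

200.70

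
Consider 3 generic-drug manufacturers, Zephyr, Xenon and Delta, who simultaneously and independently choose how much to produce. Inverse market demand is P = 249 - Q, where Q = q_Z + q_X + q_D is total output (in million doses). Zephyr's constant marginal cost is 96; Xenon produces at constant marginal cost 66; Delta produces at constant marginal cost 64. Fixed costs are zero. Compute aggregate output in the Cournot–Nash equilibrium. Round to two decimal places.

130.25

Zephyr's profit: π_Z = (249 - Q)q_Z - (96q_Z). Setting ∂π_Z/∂q_Z = 0: 153 - 2q_Z - (q_X + q_D) = 0.
Xenon's profit: π_X = (249 - Q)q_X - (66q_X). Setting ∂π_X/∂q_X = 0: 183 - 2q_X - (q_Z + q_D) = 0.
Delta's first-order condition: 185 - 2q_D - (q_Z + q_X) = 0.
Adding the 3 conditions: 521 − 2Q − 2Q = 0, i.e. Q = 521/4.
Back-substituting: q_Z = (153 − 521/4) = 91/4, q_X = (183 − 521/4) = 211/4, q_D = (185 − 521/4) = 219/4.
Total output Q = 91/4 + 211/4 + 219/4 = 521/4.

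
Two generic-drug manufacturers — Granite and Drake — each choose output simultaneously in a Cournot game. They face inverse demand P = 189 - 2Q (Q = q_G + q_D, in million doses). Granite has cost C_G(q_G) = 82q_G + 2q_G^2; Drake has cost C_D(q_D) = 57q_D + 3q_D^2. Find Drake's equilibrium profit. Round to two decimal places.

613.72

Granite's profit: π_G = (189 - 2Q)q_G - (82q_G + 2q_G²). Setting ∂π_G/∂q_G = 0: 107 - 8q_G - 2(q_D) = 0.
Drake's first-order condition: 132 - 10q_D - 2(q_G) = 0.
So q_G = (107 - 2q_D)/8 and q_D = (132 - 2q_G)/10.
Solving the pair: q_G = 403/38, q_D = 421/38.
Price P = 189 - 2·(412/19) = 145.6316.
Drake's profit: 145.6316·(421/38) - 57·(421/38) - 3(421/38)² = 613.7154.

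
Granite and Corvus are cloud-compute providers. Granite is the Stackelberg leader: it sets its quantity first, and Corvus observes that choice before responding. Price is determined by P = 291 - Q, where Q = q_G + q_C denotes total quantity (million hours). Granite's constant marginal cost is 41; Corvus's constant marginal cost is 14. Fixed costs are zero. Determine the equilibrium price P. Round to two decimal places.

96.75

Solve by backward induction. Given q_G, the follower Corvus maximises π_C = (291 - q_G - q_C)q_C - 14q_C.
Follower FOC: 277 - q_G - 2q_C = 0, so q_C(q_G) = (277 - q_G)/2.
The leader anticipates this reaction. Substituting into P = 291 - Q gives P = 305/2 - (1/2)q_G, so π_G = (305/2 - (1/2)q_G)q_G - 41q_G.
Leader FOC: 223/2 - q_G = 0, so q_G = 223/2.
Then q_C = (277 - 223/2)/2 = 331/4.
Total output Q = 777/4, so price P = 291 - 777/4 = 387/4.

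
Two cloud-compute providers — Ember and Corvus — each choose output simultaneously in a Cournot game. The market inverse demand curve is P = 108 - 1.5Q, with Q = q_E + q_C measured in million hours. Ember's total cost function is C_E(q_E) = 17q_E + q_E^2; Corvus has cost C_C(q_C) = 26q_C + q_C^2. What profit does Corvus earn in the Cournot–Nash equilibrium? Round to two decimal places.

361.32

Ember's profit: π_E = (108 - 1.5Q)q_E - (17q_E + q_E²). Setting ∂π_E/∂q_E = 0: 91 - 5q_E - (3/2)(q_C) = 0.
Corvus's profit: π_C = (108 - 1.5Q)q_C - (26q_C + q_C²). Setting ∂π_C/∂q_C = 0: 82 - 5q_C - (3/2)(q_E) = 0.
Rearranging gives the reaction functions q_E = (91 - (3/2)q_C)/5 and q_C = (82 - (3/2)q_E)/5.
Substituting one into the other gives q_E = 1328/91 and q_C = 1094/91.
Price P = 108 - (3/2)·(346/13) = 885/13.
Corvus's profit: (885/13)·(1094/91) - 26·(1094/91) - (1094/91)² = 361.3199.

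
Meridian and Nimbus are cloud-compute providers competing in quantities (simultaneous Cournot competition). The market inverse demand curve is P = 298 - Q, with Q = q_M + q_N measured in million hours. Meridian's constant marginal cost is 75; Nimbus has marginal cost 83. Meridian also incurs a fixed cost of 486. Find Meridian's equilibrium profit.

5443

Meridian's profit: π_M = (298 - Q)q_M - (75q_M). Setting ∂π_M/∂q_M = 0: 223 - 2q_M - (q_N) = 0.
Nimbus's profit: π_N = (298 - Q)q_N - (83q_N). Setting ∂π_N/∂q_N = 0: 215 - 2q_N - (q_M) = 0.
Rearranging gives the reaction functions q_M = (223 - q_N)/2 and q_N = (215 - q_M)/2.
Substituting one into the other gives q_M = 77 and q_N = 69.
Price P = 298 - 146 = 152.
Meridian's profit: (152 - 75)·77 - 486 = 5443.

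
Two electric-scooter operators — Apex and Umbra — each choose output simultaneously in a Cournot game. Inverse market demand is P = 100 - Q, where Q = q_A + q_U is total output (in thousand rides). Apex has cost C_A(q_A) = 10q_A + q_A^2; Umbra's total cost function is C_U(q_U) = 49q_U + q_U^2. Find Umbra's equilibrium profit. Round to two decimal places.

115.52

Apex's profit: π_A = (100 - Q)q_A - (10q_A + q_A²). Setting ∂π_A/∂q_A = 0: 90 - 4q_A - (q_U) = 0.
Umbra's profit: π_U = (100 - Q)q_U - (49q_U + q_U²). Setting ∂π_U/∂q_U = 0: 51 - 4q_U - (q_A) = 0.
So q_A = (90 - q_U)/4 and q_U = (51 - q_A)/4.
Substituting one into the other gives q_A = 103/5 and q_U = 38/5.
Price P = 100 - 141/5 = 359/5.
Umbra's profit: (359/5)·(38/5) - 49·(38/5) - (38/5)² = 115.5200.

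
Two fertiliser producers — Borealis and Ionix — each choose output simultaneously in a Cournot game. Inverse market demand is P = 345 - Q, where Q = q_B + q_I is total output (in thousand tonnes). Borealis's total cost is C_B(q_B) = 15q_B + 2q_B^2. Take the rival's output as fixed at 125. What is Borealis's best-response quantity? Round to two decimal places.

34.17

With the rival's output fixed at 125, Borealis's profit is π_B = (345 - 125 - q_B)q_B - (15q_B + 2q_B²) = (220 - q_B)q_B - (15q_B + 2q_B²).
∂π_B/∂q_B = 205 - 6q_B = 0, so q_B = 205/6.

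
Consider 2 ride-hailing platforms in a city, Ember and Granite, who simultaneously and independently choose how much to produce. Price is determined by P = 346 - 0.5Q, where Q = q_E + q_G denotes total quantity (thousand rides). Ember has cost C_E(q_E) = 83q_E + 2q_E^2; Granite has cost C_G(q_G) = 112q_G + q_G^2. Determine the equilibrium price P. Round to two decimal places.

Ember's profit: π_E = (346 - 0.5Q)q_E - (83q_E + 2q_E²). Setting ∂π_E/∂q_E = 0: 263 - 5q_E - (1/2)(q_G) = 0.
Granite's first-order condition: 234 - 3q_G - (1/2)(q_E) = 0.
So q_E = (263 - (1/2)q_G)/5 and q_G = (234 - (1/2)q_E)/3.
Substituting one into the other gives q_E = 45.5593 and q_G = 70.4068.
Total output Q = 115.9661, so price P = 346 - (1/2)·115.9661 = 288.0169.

288.02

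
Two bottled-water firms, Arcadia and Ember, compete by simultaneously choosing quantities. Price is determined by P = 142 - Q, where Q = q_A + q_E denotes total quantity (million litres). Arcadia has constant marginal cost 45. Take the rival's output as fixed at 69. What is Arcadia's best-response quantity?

14

With the rival's output fixed at 69, Arcadia's profit is π_A = (142 - 69 - q_A)q_A - (45q_A) = (73 - q_A)q_A - (45q_A).
∂π_A/∂q_A = 28 - 2q_A = 0, so q_A = 14.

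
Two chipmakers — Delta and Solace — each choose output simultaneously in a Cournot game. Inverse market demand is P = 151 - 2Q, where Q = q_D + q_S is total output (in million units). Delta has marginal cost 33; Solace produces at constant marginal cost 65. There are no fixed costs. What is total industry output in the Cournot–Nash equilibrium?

34

Delta's profit: π_D = (151 - 2Q)q_D - (33q_D). Setting ∂π_D/∂q_D = 0: 118 - 4q_D - 2(q_S) = 0.
Solace's first-order condition: 86 - 4q_S - 2(q_D) = 0.
Best responses: q_D = (118 - 2q_S)/4, q_S = (86 - 2q_D)/4.
Solving the pair: q_D = 25, q_S = 9.
Total output Q = 25 + 9 = 34.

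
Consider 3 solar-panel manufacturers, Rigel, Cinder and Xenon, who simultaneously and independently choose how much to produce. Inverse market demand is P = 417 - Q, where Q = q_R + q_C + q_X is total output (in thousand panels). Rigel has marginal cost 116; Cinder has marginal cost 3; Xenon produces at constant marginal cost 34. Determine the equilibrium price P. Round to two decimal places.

142.50

Rigel's profit: π_R = (417 - Q)q_R - (116q_R). Setting ∂π_R/∂q_R = 0: 301 - 2q_R - (q_C + q_X) = 0.
Cinder's first-order condition: 414 - 2q_C - (q_R + q_X) = 0.
Xenon's profit: π_X = (417 - Q)q_X - (34q_X). Setting ∂π_X/∂q_X = 0: 383 - 2q_X - (q_R + q_C) = 0.
Adding the 3 first-order conditions: 1098 − 4Q = 0, so Q = 549/2.
Back-substituting: q_R = (301 − 549/2) = 53/2, q_C = (414 − 549/2) = 279/2, q_X = (383 − 549/2) = 217/2.
Total output Q = 549/2, so price P = 417 - 549/2 = 285/2.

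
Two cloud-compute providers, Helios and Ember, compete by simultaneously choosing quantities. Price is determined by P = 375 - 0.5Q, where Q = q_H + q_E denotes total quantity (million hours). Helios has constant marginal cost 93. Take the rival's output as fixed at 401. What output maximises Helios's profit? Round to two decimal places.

81.50

With the rival's output fixed at 401, Helios's profit is π_H = (375 - (1/2)·401 - (1/2)q_H)q_H - (93q_H) = (349/2 - (1/2)q_H)q_H - (93q_H).
∂π_H/∂q_H = 163/2 - q_H = 0, so q_H = 163/2.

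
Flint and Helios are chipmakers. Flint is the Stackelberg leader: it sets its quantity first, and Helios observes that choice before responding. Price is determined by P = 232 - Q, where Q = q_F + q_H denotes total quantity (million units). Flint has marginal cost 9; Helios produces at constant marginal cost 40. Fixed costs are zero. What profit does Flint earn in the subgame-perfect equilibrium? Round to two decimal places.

8064.50

Solve by backward induction. Given q_F, the follower Helios maximises π_H = (232 - q_F - q_H)q_H - 40q_H.
∂π_H/∂q_H = 192 - q_F - 2q_H = 0 gives the reaction function q_H = (192 - q_F)/2.
Flint substitutes q_H(q_F) into its own profit: π_F = q_F(232 - q_F - (192 - q_F)/2) - 9q_F = (136 - (1/2)q_F)q_F - 9q_F.
Leader FOC: 127 - q_F = 0, so q_F = 127.
Then q_H = (192 - 127)/2 = 65/2.
Price P = 232 - 319/2 = 145/2.
Flint's profit: (145/2 - 9)·127 = 8064.5000.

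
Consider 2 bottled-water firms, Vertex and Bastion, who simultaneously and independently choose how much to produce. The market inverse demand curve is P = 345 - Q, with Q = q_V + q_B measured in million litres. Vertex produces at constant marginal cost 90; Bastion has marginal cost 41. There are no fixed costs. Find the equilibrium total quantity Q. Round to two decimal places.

Vertex's profit: π_V = (345 - Q)q_V - (90q_V). Setting ∂π_V/∂q_V = 0: 255 - 2q_V - (q_B) = 0.
Bastion's profit: π_B = (345 - Q)q_B - (41q_B). Setting ∂π_B/∂q_B = 0: 304 - 2q_B - (q_V) = 0.
So q_V = (255 - q_B)/2 and q_B = (304 - q_V)/2.
Solving the pair: q_V = 206/3, q_B = 353/3.
Total output Q = 206/3 + 353/3 = 559/3.

186.33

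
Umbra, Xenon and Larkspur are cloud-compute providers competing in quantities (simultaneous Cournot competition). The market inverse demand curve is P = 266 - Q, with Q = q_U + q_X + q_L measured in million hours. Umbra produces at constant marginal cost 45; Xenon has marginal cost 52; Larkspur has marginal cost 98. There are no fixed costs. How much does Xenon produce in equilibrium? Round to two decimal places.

63.25

Umbra's profit: π_U = (266 - Q)q_U - (45q_U). Setting ∂π_U/∂q_U = 0: 221 - 2q_U - (q_X + q_L) = 0.
Xenon's profit: π_X = (266 - Q)q_X - (52q_X). Setting ∂π_X/∂q_X = 0: 214 - 2q_X - (q_U + q_L) = 0.
Larkspur's profit: π_L = (266 - Q)q_L - (98q_L). Setting ∂π_L/∂q_L = 0: 168 - 2q_L - (q_U + q_X) = 0.
Adding the 3 conditions: 603 − 2Q − 2Q = 0, i.e. Q = 603/4.
Back-substituting: q_U = (221 − 603/4) = 281/4, q_X = (214 − 603/4) = 253/4, q_L = (168 − 603/4) = 69/4.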